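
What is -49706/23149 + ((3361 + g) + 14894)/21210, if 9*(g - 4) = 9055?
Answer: -55863937/45090945 ≈ -1.2389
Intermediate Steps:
g = 9091/9 (g = 4 + (⅑)*9055 = 4 + 9055/9 = 9091/9 ≈ 1010.1)
-49706/23149 + ((3361 + g) + 14894)/21210 = -49706/23149 + ((3361 + 9091/9) + 14894)/21210 = -49706*1/23149 + (39340/9 + 14894)*(1/21210) = -49706/23149 + (173386/9)*(1/21210) = -49706/23149 + 86693/95445 = -55863937/45090945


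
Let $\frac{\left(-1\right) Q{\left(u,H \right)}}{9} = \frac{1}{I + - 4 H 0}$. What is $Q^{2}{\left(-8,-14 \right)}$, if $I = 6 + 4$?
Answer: $\frac{81}{100} \approx 0.81$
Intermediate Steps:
$I = 10$
$Q{\left(u,H \right)} = - \frac{9}{10}$ ($Q{\left(u,H \right)} = - \frac{9}{10 + - 4 H 0} = - \frac{9}{10 + 0} = - \frac{9}{10}$)
$Q^{2}{\left(-8,-14 \right)} = \left(- \frac{9}{10}\right)^{2} = \frac{81}{100}$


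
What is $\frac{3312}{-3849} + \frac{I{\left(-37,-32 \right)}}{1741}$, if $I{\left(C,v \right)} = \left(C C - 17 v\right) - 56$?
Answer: $\frac{460467}{2233703} \approx 0.20615$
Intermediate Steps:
$I{\left(C,v \right)} = -56 + C^{2} - 17 v$ ($I{\left(C,v \right)} = \left(C^{2} - 17 v\right) - 56 = -56 + C^{2} - 17 v$)
$\frac{3312}{-3849} + \frac{I{\left(-37,-32 \right)}}{1741} = \frac{3312}{-3849} + \frac{-56 + \left(-37\right)^{2} - -544}{1741} = 3312 \left(- \frac{1}{3849}\right) + \left(-56 + 1369 + 544\right) \frac{1}{1741} = - \frac{1104}{1283} + 1857 \cdot \frac{1}{1741} = - \frac{1104}{1283} + \frac{1857}{1741} = \frac{460467}{2233703}$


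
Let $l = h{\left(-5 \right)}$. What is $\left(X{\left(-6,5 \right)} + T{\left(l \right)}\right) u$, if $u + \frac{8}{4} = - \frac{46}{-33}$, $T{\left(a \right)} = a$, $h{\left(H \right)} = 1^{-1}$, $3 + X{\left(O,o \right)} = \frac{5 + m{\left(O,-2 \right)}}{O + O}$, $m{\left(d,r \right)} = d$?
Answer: $\frac{115}{99} \approx 1.1616$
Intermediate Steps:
$X{\left(O,o \right)} = -3 + \frac{5 + O}{2 O}$ ($X{\left(O,o \right)} = -3 + \frac{5 + O}{O + O} = -3 + \frac{5 + O}{2 O}$)
$h{\left(H \right)} = 1$
$l = 1$
$u = - \frac{20}{33}$ ($u = -2 - \frac{46}{-33} = -2 - - \frac{46}{33} = -2 + \frac{46}{33} = - \frac{20}{33} \approx -0.60606$)
$\left(X{\left(-6,5 \right)} + T{\left(l \right)}\right) u = \left(\frac{5 \left(1 - -6\right)}{2 \left(-6\right)} + 1\right) \left(- \frac{20}{33}\right) = \left(\frac{5}{2} \left(- \frac{1}{6}\right) \left(1 + 6\right) + 1\right) \left(- \frac{20}{33}\right) = \left(\frac{5}{2} \left(- \frac{1}{6}\right) 7 + 1\right) \left(- \frac{20}{33}\right) = \left(- \frac{35}{12} + 1\right) \left(- \frac{20}{33}\right) = \left(- \frac{23}{12}\right) \left(- \frac{20}{33}\right) = \frac{115}{99}$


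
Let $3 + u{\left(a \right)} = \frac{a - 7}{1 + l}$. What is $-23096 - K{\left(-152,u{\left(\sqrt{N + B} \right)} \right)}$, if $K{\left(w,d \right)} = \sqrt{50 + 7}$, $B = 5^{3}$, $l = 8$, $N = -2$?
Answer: $-23096 - \sqrt{57} \approx -23104.0$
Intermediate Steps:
$B = 125$
$u{\left(a \right)} = - \frac{34}{9} + \frac{a}{9}$ ($u{\left(a \right)} = -3 + \frac{a - 7}{1 + 8} = -3 + \frac{-7 + a}{9} = -3 + \left(-7 + a\right) \frac{1}{9} = -3 + \left(- \frac{7}{9} + \frac{a}{9}\right) = - \frac{34}{9} + \frac{a}{9}$)
$K{\left(w,d \right)} = \sqrt{57}$
$-23096 - K{\left(-152,u{\left(\sqrt{N + B} \right)} \right)} = -23096 - \sqrt{57}$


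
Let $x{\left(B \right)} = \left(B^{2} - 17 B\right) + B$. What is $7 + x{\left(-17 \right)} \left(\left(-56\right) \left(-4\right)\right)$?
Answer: $125671$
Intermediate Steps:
$x{\left(B \right)} = B^{2} - 16 B$
$7 + x{\left(-17 \right)} \left(\left(-56\right) \left(-4\right)\right) = 7 + - 17 \left(-16 - 17\right) \left(\left(-56\right) \left(-4\right)\right) = 7 + \left(-17\right) \left(-33\right) 224 = 7 + 561 \cdot 224 = 7 + 125664 = 125671$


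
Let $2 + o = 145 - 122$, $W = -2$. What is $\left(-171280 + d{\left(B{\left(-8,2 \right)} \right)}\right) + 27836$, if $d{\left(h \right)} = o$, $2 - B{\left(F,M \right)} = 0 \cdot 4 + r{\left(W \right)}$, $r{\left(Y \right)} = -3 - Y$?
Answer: $-143423$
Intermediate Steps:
$B{\left(F,M \right)} = 3$ ($B{\left(F,M \right)} = 2 - \left(0 \cdot 4 - 1\right) = 2 - \left(0 + \left(-3 + 2\right)\right) = 2 - \left(0 - 1\right) = 2 - -1 = 2 + 1 = 3$)
$o = 21$ ($o = -2 + \left(145 - 122\right) = -2 + 23 = 21$)
$d{\left(h \right)} = 21$
$\left(-171280 + d{\left(B{\left(-8,2 \right)} \right)}\right) + 27836 = \left(-171280 + 21\right) + 27836 = -171259 + 27836 = -143423$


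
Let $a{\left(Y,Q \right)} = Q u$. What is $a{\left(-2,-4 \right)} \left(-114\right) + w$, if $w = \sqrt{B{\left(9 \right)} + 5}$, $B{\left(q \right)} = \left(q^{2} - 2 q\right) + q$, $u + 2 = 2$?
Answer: $\sqrt{77} \approx 8.775$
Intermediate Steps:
$u = 0$ ($u = -2 + 2 = 0$)
$B{\left(q \right)} = q^{2} - q$
$w = \sqrt{77}$ ($w = \sqrt{9 \left(-1 + 9\right) + 5} = \sqrt{9 \cdot 8 + 5} = \sqrt{72 + 5} = \sqrt{77} \approx 8.775$)
$a{\left(Y,Q \right)} = 0$ ($a{\left(Y,Q \right)} = Q 0 = 0$)
$a{\left(-2,-4 \right)} \left(-114\right) + w = 0 \left(-114\right) + \sqrt{77} = 0 + \sqrt{77} = \sqrt{77}$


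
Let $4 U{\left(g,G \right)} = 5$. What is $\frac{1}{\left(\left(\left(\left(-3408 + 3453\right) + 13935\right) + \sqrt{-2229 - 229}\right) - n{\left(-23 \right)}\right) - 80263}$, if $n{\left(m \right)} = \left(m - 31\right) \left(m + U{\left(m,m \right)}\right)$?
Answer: $- \frac{269830}{18202067057} - \frac{4 i \sqrt{2458}}{18202067057} \approx -1.4824 \cdot 10^{-5} - 1.0895 \cdot 10^{-8} i$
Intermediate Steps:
$U{\left(g,G \right)} = \frac{5}{4}$ ($U{\left(g,G \right)} = \frac{1}{4} \cdot 5 = \frac{5}{4}$)
$n{\left(m \right)} = \left(-31 + m\right) \left(\frac{5}{4} + m\right)$ ($n{\left(m \right)} = \left(m - 31\right) \left(m + \frac{5}{4}\right) = \left(-31 + m\right) \left(\frac{5}{4} + m\right)$)
$\frac{1}{\left(\left(\left(\left(-3408 + 3453\right) + 13935\right) + \sqrt{-2229 - 229}\right) - n{\left(-23 \right)}\right) - 80263} = \frac{1}{\left(\left(\left(\left(-3408 + 3453\right) + 13935\right) + \sqrt{-2229 - 229}\right) - \left(- \frac{155}{4} + \left(-23\right)^{2} - - \frac{2737}{4}\right)\right) - 80263} = \frac{1}{\left(\left(\left(45 + 13935\right) + \sqrt{-2458}\right) - \left(- \frac{155}{4} + 529 + \frac{2737}{4}\right)\right) - 80263} = \frac{1}{\left(\left(13980 + i \sqrt{2458}\right) - \frac{2349}{2}\right) - 80263} = \frac{1}{\left(\frac{25611}{2} + i \sqrt{2458}\right) - 80263} = \frac{1}{- \frac{134915}{2} + i \sqrt{2458}}$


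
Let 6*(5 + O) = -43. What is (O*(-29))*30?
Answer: 10585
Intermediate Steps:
O = -73/6 (O = -5 + (⅙)*(-43) = -5 - 43/6 = -73/6 ≈ -12.167)
(O*(-29))*30 = -73/6*(-29)*30 = (2117/6)*30 = 10585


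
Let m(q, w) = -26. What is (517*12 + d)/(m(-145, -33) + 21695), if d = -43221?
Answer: -12339/7223 ≈ -1.7083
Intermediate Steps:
(517*12 + d)/(m(-145, -33) + 21695) = (517*12 - 43221)/(-26 + 21695) = (6204 - 43221)/21669 = -37017*1/21669 = -12339/7223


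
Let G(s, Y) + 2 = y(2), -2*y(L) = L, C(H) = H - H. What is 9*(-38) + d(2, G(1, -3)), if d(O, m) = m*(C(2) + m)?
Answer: -333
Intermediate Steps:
C(H) = 0
y(L) = -L/2
G(s, Y) = -3 (G(s, Y) = -2 - ½*2 = -2 - 1 = -3)
d(O, m) = m² (d(O, m) = m*(0 + m) = m*m = m²)
9*(-38) + d(2, G(1, -3)) = 9*(-38) + (-3)² = -342 + 9 = -333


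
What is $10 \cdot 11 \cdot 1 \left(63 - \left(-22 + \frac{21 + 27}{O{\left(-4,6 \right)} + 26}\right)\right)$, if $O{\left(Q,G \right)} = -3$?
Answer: $\frac{209770}{23} \approx 9120.4$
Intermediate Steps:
$10 \cdot 11 \cdot 1 \left(63 - \left(-22 + \frac{21 + 27}{O{\left(-4,6 \right)} + 26}\right)\right) = 10 \cdot 11 \cdot 1 \left(63 - \left(-22 + \frac{21 + 27}{-3 + 26}\right)\right) = 110 \cdot 1 \left(63 - \left(-22 + \frac{48}{23}\right)\right) = 110 \left(63 - \left(-22 + 48 \cdot \frac{1}{23}\right)\right) = 110 \left(63 - \left(-22 + \frac{48}{23}\right)\right) = 110 \left(63 - - \frac{458}{23}\right) = 110 \left(63 + \frac{458}{23}\right) = 110 \cdot \frac{1907}{23} = \frac{209770}{23}$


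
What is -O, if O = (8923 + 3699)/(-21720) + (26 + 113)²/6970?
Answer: -16583839/7569420 ≈ -2.1909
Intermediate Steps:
O = 16583839/7569420 (O = 12622*(-1/21720) + 139²*(1/6970) = -6311/10860 + 19321*(1/6970) = -6311/10860 + 19321/6970 = 16583839/7569420 ≈ 2.1909)
-O = -1*16583839/7569420 = -16583839/7569420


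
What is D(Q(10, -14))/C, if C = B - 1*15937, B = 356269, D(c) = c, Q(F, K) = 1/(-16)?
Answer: -1/5445312 ≈ -1.8364e-7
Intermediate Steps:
Q(F, K) = -1/16
C = 340332 (C = 356269 - 1*15937 = 356269 - 15937 = 340332)
D(Q(10, -14))/C = -1/16/340332 = -1/16*1/340332 = -1/5445312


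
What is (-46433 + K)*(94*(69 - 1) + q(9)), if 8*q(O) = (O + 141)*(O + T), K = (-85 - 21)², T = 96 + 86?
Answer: -1404113921/4 ≈ -3.5103e+8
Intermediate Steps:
T = 182
K = 11236 (K = (-106)² = 11236)
q(O) = (141 + O)*(182 + O)/8 (q(O) = ((O + 141)*(O + 182))/8 = ((141 + O)*(182 + O))/8 = (141 + O)*(182 + O)/8)
(-46433 + K)*(94*(69 - 1) + q(9)) = (-46433 + 11236)*(94*(69 - 1) + (12831/4 + (⅛)*9² + (323/8)*9)) = -35197*(94*68 + (12831/4 + (⅛)*81 + 2907/8)) = -35197*(6392 + (12831/4 + 81/8 + 2907/8)) = -35197*(6392 + 14325/4) = -35197*39893/4 = -1404113921/4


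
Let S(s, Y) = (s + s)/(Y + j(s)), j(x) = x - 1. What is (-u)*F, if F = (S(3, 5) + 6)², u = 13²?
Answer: -389376/49 ≈ -7946.4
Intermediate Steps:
j(x) = -1 + x
S(s, Y) = 2*s/(-1 + Y + s) (S(s, Y) = (s + s)/(Y + (-1 + s)) = (2*s)/(-1 + Y + s) = 2*s/(-1 + Y + s))
u = 169
F = 2304/49 (F = (2*3/(-1 + 5 + 3) + 6)² = (2*3/7 + 6)² = (2*3*(⅐) + 6)² = (6/7 + 6)² = (48/7)² = 2304/49 ≈ 47.020)
(-u)*F = -1*169*(2304/49) = -169*2304/49 = -389376/49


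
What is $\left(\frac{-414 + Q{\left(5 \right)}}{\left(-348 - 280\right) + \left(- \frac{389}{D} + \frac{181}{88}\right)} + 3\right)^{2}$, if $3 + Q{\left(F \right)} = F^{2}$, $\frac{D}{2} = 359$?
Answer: $\frac{5149469326598809}{391719820199569} \approx 13.146$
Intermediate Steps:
$D = 718$ ($D = 2 \cdot 359 = 718$)
$Q{\left(F \right)} = -3 + F^{2}$
$\left(\frac{-414 + Q{\left(5 \right)}}{\left(-348 - 280\right) + \left(- \frac{389}{D} + \frac{181}{88}\right)} + 3\right)^{2} = \left(\frac{-414 - \left(3 - 5^{2}\right)}{\left(-348 - 280\right) + \left(- \frac{389}{718} + \frac{181}{88}\right)} + 3\right)^{2} = \left(\frac{-414 + \left(-3 + 25\right)}{-628 + \left(\left(-389\right) \frac{1}{718} + 181 \cdot \frac{1}{88}\right)} + 3\right)^{2} = \left(\frac{-414 + 22}{-628 + \left(- \frac{389}{718} + \frac{181}{88}\right)} + 3\right)^{2} = \left(- \frac{392}{-628 + \frac{47863}{31592}} + 3\right)^{2} = \left(- \frac{392}{- \frac{19791913}{31592}} + 3\right)^{2} = \left(\left(-392\right) \left(- \frac{31592}{19791913}\right) + 3\right)^{2} = \left(\frac{12384064}{19791913} + 3\right)^{2} = \left(\frac{71759803}{19791913}\right)^{2} = \frac{5149469326598809}{391719820199569}$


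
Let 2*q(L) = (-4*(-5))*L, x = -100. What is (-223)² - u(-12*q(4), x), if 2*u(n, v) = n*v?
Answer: 25729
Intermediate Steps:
q(L) = 10*L (q(L) = ((-4*(-5))*L)/2 = (20*L)/2 = 10*L)
u(n, v) = n*v/2 (u(n, v) = (n*v)/2 = n*v/2)
(-223)² - u(-12*q(4), x) = (-223)² - (-120*4)*(-100)/2 = 49729 - (-12*40)*(-100)/2 = 49729 - (-480)*(-100)/2 = 49729 - 1*24000 = 49729 - 24000 = 25729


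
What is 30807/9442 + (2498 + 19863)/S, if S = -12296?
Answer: 83835155/58049416 ≈ 1.4442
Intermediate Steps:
30807/9442 + (2498 + 19863)/S = 30807/9442 + (2498 + 19863)/(-12296) = 30807*(1/9442) + 22361*(-1/12296) = 30807/9442 - 22361/12296 = 83835155/58049416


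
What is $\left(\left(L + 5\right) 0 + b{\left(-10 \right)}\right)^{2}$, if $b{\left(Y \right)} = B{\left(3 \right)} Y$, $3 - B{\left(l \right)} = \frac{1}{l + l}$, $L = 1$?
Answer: $\frac{7225}{9} \approx 802.78$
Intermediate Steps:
$B{\left(l \right)} = 3 - \frac{1}{2 l}$ ($B{\left(l \right)} = 3 - \frac{1}{l + l} = 3 - \frac{1}{2 l}$)
$b{\left(Y \right)} = \frac{17 Y}{6}$ ($b{\left(Y \right)} = \left(3 - \frac{1}{2 \cdot 3}\right) Y = \left(3 - \frac{1}{6}\right) Y = \frac{17 Y}{6}$)
$\left(\left(L + 5\right) 0 + b{\left(-10 \right)}\right)^{2} = \left(\left(1 + 5\right) 0 + \frac{17}{6} \left(-10\right)\right)^{2} = \left(6 \cdot 0 - \frac{85}{3}\right)^{2} = \left(0 - \frac{85}{3}\right)^{2} = \left(- \frac{85}{3}\right)^{2} = \frac{7225}{9}$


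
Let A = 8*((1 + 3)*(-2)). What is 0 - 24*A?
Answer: 1536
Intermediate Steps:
A = -64 (A = 8*(4*(-2)) = 8*(-8) = -64)
0 - 24*A = 0 - 24*(-64) = 0 + 1536 = 1536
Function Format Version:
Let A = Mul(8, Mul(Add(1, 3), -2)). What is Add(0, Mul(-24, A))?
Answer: 1536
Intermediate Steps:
A = -64 (A = Mul(8, Mul(4, -2)) = Mul(8, -8) = -64)
Add(0, Mul(-24, A)) = Add(0, Mul(-24, -64)) = Add(0, 1536) = 1536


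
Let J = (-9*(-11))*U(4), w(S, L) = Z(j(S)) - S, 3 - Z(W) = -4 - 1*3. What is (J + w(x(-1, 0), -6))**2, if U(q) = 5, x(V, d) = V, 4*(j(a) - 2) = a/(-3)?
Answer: 256036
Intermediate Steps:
j(a) = 2 - a/12 (j(a) = 2 + (a/(-3))/4 = 2 + (a*(-1/3))/4 = 2 + (-a/3)/4 = 2 - a/12)
Z(W) = 10 (Z(W) = 3 - (-4 - 1*3) = 3 - (-4 - 3) = 3 - 1*(-7) = 3 + 7 = 10)
w(S, L) = 10 - S
J = 495 (J = -9*(-11)*5 = 99*5 = 495)
(J + w(x(-1, 0), -6))**2 = (495 + (10 - 1*(-1)))**2 = (495 + (10 + 1))**2 = (495 + 11)**2 = 506**2 = 256036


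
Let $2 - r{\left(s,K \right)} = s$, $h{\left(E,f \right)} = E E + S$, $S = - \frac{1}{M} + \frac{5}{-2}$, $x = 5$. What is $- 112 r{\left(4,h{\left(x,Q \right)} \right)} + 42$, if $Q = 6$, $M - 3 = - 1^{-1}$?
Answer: $266$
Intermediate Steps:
$M = 2$ ($M = 3 - 1^{-1} = 3 - 1 = 2$)
$S = -3$ ($S = - \frac{1}{2} + \frac{5}{-2} = \left(-1\right) \frac{1}{2} + 5 \left(- \frac{1}{2}\right) = - \frac{1}{2} - \frac{5}{2} = -3$)
$h{\left(E,f \right)} = -3 + E^{2}$ ($h{\left(E,f \right)} = E E - 3 = E^{2} - 3 = -3 + E^{2}$)
$r{\left(s,K \right)} = 2 - s$
$- 112 r{\left(4,h{\left(x,Q \right)} \right)} + 42 = - 112 \left(2 - 4\right) + 42 = \left(-112\right) \left(-2\right) + 42 = 224 + 42 = 266$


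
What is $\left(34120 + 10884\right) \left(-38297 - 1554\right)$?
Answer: $-1793454404$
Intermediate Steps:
$\left(34120 + 10884\right) \left(-38297 - 1554\right) = 45004 \left(-39851\right) = -1793454404$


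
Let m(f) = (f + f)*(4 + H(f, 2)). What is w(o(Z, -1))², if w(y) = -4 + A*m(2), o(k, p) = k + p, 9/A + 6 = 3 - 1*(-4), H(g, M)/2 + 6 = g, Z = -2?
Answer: 21904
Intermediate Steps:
H(g, M) = -12 + 2*g
m(f) = 2*f*(-8 + 2*f) (m(f) = (f + f)*(4 + (-12 + 2*f)) = (2*f)*(-8 + 2*f) = 2*f*(-8 + 2*f))
A = 9 (A = 9/(-6 + (3 - 1*(-4))) = 9/(-6 + (3 + 4)) = 9/(-6 + 7) = 9/1 = 9*1 = 9)
w(y) = -148 (w(y) = -4 + 9*(4*2*(-4 + 2)) = -4 + 9*(4*2*(-2)) = -4 + 9*(-16) = -4 - 144 = -148)
w(o(Z, -1))² = (-148)² = 21904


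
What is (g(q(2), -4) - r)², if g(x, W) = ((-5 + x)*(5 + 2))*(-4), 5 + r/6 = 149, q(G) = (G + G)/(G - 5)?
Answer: 4243600/9 ≈ 4.7151e+5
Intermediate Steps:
q(G) = 2*G/(-5 + G) (q(G) = (2*G)/(-5 + G) = 2*G/(-5 + G))
r = 864 (r = -30 + 6*149 = -30 + 894 = 864)
g(x, W) = 140 - 28*x (g(x, W) = ((-5 + x)*7)*(-4) = (-35 + 7*x)*(-4) = 140 - 28*x)
(g(q(2), -4) - r)² = ((140 - 56*2/(-5 + 2)) - 1*864)² = ((140 - 56*2/(-3)) - 864)² = ((140 - 56*2*(-1)/3) - 864)² = ((140 - 28*(-4/3)) - 864)² = ((140 + 112/3) - 864)² = (532/3 - 864)² = (-2060/3)² = 4243600/9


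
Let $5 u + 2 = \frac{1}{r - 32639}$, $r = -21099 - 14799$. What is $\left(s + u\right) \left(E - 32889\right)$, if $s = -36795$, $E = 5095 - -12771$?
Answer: $\frac{37885697415590}{68537} \approx 5.5278 \cdot 10^{8}$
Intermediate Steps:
$E = 17866$ ($E = 5095 + 12771 = 17866$)
$r = -35898$
$u = - \frac{27415}{68537}$ ($u = - \frac{2}{5} + \frac{1}{5 \left(-35898 - 32639\right)} = - \frac{2}{5} + \frac{1}{5 \left(-68537\right)} = - \frac{2}{5} + \frac{1}{5} \left(- \frac{1}{68537}\right) = - \frac{2}{5} - \frac{1}{342685} = - \frac{27415}{68537} \approx -0.4$)
$\left(s + u\right) \left(E - 32889\right) = \left(-36795 - \frac{27415}{68537}\right) \left(17866 - 32889\right) = \left(- \frac{2521846330}{68537}\right) \left(-15023\right) = \frac{37885697415590}{68537}$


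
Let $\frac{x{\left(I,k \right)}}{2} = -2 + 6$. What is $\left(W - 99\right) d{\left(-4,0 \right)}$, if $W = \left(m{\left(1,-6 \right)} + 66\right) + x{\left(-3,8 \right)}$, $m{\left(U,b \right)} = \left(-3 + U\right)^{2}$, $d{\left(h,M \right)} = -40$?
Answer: $840$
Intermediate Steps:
$x{\left(I,k \right)} = 8$ ($x{\left(I,k \right)} = 2 \left(-2 + 6\right) = 2 \cdot 4 = 8$)
$W = 78$ ($W = \left(\left(-3 + 1\right)^{2} + 66\right) + 8 = \left(\left(-2\right)^{2} + 66\right) + 8 = \left(4 + 66\right) + 8 = 70 + 8 = 78$)
$\left(W - 99\right) d{\left(-4,0 \right)} = \left(78 - 99\right) \left(-40\right) = \left(-21\right) \left(-40\right) = 840$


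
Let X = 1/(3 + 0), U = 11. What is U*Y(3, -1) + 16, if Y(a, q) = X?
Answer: 59/3 ≈ 19.667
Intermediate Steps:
X = ⅓ (X = 1/3 = ⅓ ≈ 0.33333)
Y(a, q) = ⅓
U*Y(3, -1) + 16 = 11*(⅓) + 16 = 11/3 + 16 = 59/3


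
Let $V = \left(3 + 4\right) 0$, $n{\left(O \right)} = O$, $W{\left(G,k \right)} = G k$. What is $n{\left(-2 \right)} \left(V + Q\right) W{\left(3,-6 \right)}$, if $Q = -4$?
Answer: $-144$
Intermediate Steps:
$V = 0$ ($V = 7 \cdot 0 = 0$)
$n{\left(-2 \right)} \left(V + Q\right) W{\left(3,-6 \right)} = - 2 \left(0 - 4\right) 3 \left(-6\right) = \left(-2\right) \left(-4\right) \left(-18\right) = 8 \left(-18\right) = -144$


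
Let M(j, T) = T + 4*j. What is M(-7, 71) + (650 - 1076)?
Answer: -383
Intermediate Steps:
M(-7, 71) + (650 - 1076) = (71 + 4*(-7)) + (650 - 1076) = (71 - 28) - 426 = 43 - 426 = -383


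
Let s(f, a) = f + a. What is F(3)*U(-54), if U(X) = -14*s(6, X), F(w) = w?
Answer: 2016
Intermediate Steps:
s(f, a) = a + f
U(X) = -84 - 14*X (U(X) = -14*(X + 6) = -14*(6 + X) = -84 - 14*X)
F(3)*U(-54) = 3*(-84 - 14*(-54)) = 3*(-84 + 756) = 3*672 = 2016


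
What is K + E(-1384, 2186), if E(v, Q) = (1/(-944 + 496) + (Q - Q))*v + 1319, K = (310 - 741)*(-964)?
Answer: 23341141/56 ≈ 4.1681e+5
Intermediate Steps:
K = 415484 (K = -431*(-964) = 415484)
E(v, Q) = 1319 - v/448 (E(v, Q) = (1/(-448) + 0)*v + 1319 = (-1/448 + 0)*v + 1319 = -v/448 + 1319 = 1319 - v/448)
K + E(-1384, 2186) = 415484 + (1319 - 1/448*(-1384)) = 415484 + (1319 + 173/56) = 415484 + 74037/56 = 23341141/56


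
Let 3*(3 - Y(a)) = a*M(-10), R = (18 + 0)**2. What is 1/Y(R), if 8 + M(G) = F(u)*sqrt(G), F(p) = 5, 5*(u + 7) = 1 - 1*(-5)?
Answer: 289/1222563 + 60*I*sqrt(10)/407521 ≈ 0.00023639 + 0.00046559*I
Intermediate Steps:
u = -29/5 (u = -7 + (1 - 1*(-5))/5 = -7 + (1 + 5)/5 = -7 + (1/5)*6 = -7 + 6/5 = -29/5 ≈ -5.8000)
M(G) = -8 + 5*sqrt(G)
R = 324 (R = 18**2 = 324)
Y(a) = 3 - a*(-8 + 5*I*sqrt(10))/3 (Y(a) = 3 - a*(-8 + 5*sqrt(-10))/3 = 3 - a*(-8 + 5*(I*sqrt(10)))/3 = 3 - a*(-8 + 5*I*sqrt(10))/3)
1/Y(R) = 1/(3 + (1/3)*324*(8 - 5*I*sqrt(10))) = 1/(3 + (864 - 540*I*sqrt(10))) = 1/(867 - 540*I*sqrt(10))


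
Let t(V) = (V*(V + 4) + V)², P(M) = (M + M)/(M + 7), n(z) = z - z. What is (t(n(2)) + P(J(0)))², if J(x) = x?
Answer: 0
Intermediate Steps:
n(z) = 0
P(M) = 2*M/(7 + M) (P(M) = (2*M)/(7 + M) = 2*M/(7 + M))
t(V) = (V + V*(4 + V))² (t(V) = (V*(4 + V) + V)² = (V + V*(4 + V))²)
(t(n(2)) + P(J(0)))² = (0²*(5 + 0)² + 2*0/(7 + 0))² = (0*5² + 2*0/7)² = (0*25 + 2*0*(⅐))² = (0 + 0)² = 0² = 0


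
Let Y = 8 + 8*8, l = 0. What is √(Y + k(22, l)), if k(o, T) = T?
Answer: 6*√2 ≈ 8.4853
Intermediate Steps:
Y = 72 (Y = 8 + 64 = 72)
√(Y + k(22, l)) = √(72 + 0) = √72 = 6*√2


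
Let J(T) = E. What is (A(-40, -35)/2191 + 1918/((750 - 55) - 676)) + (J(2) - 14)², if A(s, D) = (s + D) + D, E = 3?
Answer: 9237357/41629 ≈ 221.90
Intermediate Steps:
J(T) = 3
A(s, D) = s + 2*D (A(s, D) = (D + s) + D = s + 2*D)
(A(-40, -35)/2191 + 1918/((750 - 55) - 676)) + (J(2) - 14)² = ((-40 + 2*(-35))/2191 + 1918/((750 - 55) - 676)) + (3 - 14)² = ((-40 - 70)*(1/2191) + 1918/(695 - 676)) + (-11)² = (-110*1/2191 + 1918/19) + 121 = (-110/2191 + 1918*(1/19)) + 121 = (-110/2191 + 1918/19) + 121 = 4200248/41629 + 121 = 9237357/41629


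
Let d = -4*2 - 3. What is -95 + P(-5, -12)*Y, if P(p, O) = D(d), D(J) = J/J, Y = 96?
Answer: 1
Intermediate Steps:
d = -11 (d = -8 - 3 = -11)
D(J) = 1
P(p, O) = 1
-95 + P(-5, -12)*Y = -95 + 1*96 = -95 + 96 = 1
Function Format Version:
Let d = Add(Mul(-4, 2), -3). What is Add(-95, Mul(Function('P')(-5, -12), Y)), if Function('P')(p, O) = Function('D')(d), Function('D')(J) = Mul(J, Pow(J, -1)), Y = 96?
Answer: 1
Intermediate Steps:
d = -11 (d = Add(-8, -3) = -11)
Function('D')(J) = 1
Function('P')(p, O) = 1
Add(-95, Mul(Function('P')(-5, -12), Y)) = Add(-95, Mul(1, 96)) = Add(-95, 96) = 1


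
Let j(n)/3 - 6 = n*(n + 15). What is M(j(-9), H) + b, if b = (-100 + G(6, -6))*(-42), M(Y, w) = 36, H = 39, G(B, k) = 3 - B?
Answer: 4362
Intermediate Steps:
j(n) = 18 + 3*n*(15 + n) (j(n) = 18 + 3*(n*(n + 15)) = 18 + 3*(n*(15 + n)) = 18 + 3*n*(15 + n))
b = 4326 (b = (-100 + (3 - 1*6))*(-42) = (-100 + (3 - 6))*(-42) = (-100 - 3)*(-42) = -103*(-42) = 4326)
M(j(-9), H) + b = 36 + 4326 = 4362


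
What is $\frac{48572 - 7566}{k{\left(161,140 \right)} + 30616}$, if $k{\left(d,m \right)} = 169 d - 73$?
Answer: $\frac{20503}{28876} \approx 0.71004$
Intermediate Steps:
$k{\left(d,m \right)} = -73 + 169 d$
$\frac{48572 - 7566}{k{\left(161,140 \right)} + 30616} = \frac{48572 - 7566}{\left(-73 + 169 \cdot 161\right) + 30616} = \frac{41006}{\left(-73 + 27209\right) + 30616} = \frac{41006}{27136 + 30616} = \frac{41006}{57752} = 41006 \cdot \frac{1}{57752} = \frac{20503}{28876}$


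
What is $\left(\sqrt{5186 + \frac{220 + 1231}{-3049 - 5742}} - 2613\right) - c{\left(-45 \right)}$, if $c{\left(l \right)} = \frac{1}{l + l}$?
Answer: $- \frac{235169}{90} + \frac{5 \sqrt{16030801677}}{8791} \approx -2541.0$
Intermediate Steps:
$c{\left(l \right)} = \frac{1}{2 l}$
$\left(\sqrt{5186 + \frac{220 + 1231}{-3049 - 5742}} - 2613\right) - c{\left(-45 \right)} = \left(\sqrt{5186 + \frac{220 + 1231}{-3049 - 5742}} - 2613\right) - \frac{1}{2 \left(-45\right)} = \left(\sqrt{5186 + \frac{1451}{-8791}} - 2613\right) - \frac{1}{2} \left(- \frac{1}{45}\right) = \left(\sqrt{5186 + 1451 \left(- \frac{1}{8791}\right)} - 2613\right) - - \frac{1}{90} = \left(\sqrt{5186 - \frac{1451}{8791}} - 2613\right) + \frac{1}{90} = \left(\sqrt{\frac{45588675}{8791}} - 2613\right) + \frac{1}{90} = \left(\frac{5 \sqrt{16030801677}}{8791} - 2613\right) + \frac{1}{90} = \left(-2613 + \frac{5 \sqrt{16030801677}}{8791}\right) + \frac{1}{90} = - \frac{235169}{90} + \frac{5 \sqrt{16030801677}}{8791}$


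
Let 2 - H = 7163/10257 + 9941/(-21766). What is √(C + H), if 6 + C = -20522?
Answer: I*√6053697185212296534/17173374 ≈ 143.27*I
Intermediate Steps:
H = 30197131/17173374 (H = 2 - (7163/10257 + 9941/(-21766)) = 2 - (7163*(1/10257) + 9941*(-1/21766)) = 2 - (551/789 - 9941/21766) = 2 - 1*4149617/17173374 = 2 - 4149617/17173374 = 30197131/17173374 ≈ 1.7584)
C = -20528 (C = -6 - 20522 = -20528)
√(C + H) = √(-20528 + 30197131/17173374) = √(-352504824341/17173374) = I*√6053697185212296534/17173374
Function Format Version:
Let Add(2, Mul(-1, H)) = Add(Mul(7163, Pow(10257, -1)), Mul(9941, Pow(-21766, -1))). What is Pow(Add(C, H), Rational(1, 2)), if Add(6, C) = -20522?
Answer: Mul(Rational(1, 17173374), I, Pow(6053697185212296534, Rational(1, 2))) ≈ Mul(143.27, I)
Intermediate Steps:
H = Rational(30197131, 17173374) (H = Add(2, Mul(-1, Add(Mul(7163, Pow(10257, -1)), Mul(9941, Pow(-21766, -1))))) = Add(2, Mul(-1, Add(Mul(7163, Rational(1, 10257)), Mul(9941, Rational(-1, 21766))))) = Add(2, Mul(-1, Add(Rational(551, 789), Rational(-9941, 21766)))) = Add(2, Mul(-1, Rational(4149617, 17173374))) = Add(2, Rational(-4149617, 17173374)) = Rational(30197131, 17173374) ≈ 1.7584)
C = -20528 (C = Add(-6, -20522) = -20528)
Pow(Add(C, H), Rational(1, 2)) = Pow(Add(-20528, Rational(30197131, 17173374)), Rational(1, 2)) = Pow(Rational(-352504824341, 17173374), Rational(1, 2)) = Mul(Rational(1, 17173374), I, Pow(6053697185212296534, Rational(1, 2)))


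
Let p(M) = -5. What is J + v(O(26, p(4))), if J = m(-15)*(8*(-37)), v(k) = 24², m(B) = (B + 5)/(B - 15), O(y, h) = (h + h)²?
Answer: 1432/3 ≈ 477.33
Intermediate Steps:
O(y, h) = 4*h² (O(y, h) = (2*h)² = 4*h²)
m(B) = (5 + B)/(-15 + B)
v(k) = 576
J = -296/3 (J = ((5 - 15)/(-15 - 15))*(8*(-37)) = (-10/(-30))*(-296) = -1/30*(-10)*(-296) = (⅓)*(-296) = -296/3 ≈ -98.667)
J + v(O(26, p(4))) = -296/3 + 576 = 1432/3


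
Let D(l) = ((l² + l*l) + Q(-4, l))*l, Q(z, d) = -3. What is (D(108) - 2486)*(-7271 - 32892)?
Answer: -101074768082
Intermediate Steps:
D(l) = l*(-3 + 2*l²) (D(l) = ((l² + l*l) - 3)*l = ((l² + l²) - 3)*l = (2*l² - 3)*l = (-3 + 2*l²)*l = l*(-3 + 2*l²))
(D(108) - 2486)*(-7271 - 32892) = (108*(-3 + 2*108²) - 2486)*(-7271 - 32892) = (108*(-3 + 2*11664) - 2486)*(-40163) = (108*(-3 + 23328) - 2486)*(-40163) = (108*23325 - 2486)*(-40163) = (2519100 - 2486)*(-40163) = 2516614*(-40163) = -101074768082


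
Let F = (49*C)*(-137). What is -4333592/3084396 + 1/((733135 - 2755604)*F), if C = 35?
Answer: -73545576160094873/52345417133461515 ≈ -1.4050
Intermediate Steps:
F = -234955 (F = (49*35)*(-137) = 1715*(-137) = -234955)
-4333592/3084396 + 1/((733135 - 2755604)*F) = -4333592/3084396 + 1/((733135 - 2755604)*(-234955)) = -4333592*1/3084396 - 1/234955/(-2022469) = -1083398/771099 - 1/2022469*(-1/234955) = -1083398/771099 + 1/475189203895 = -73545576160094873/52345417133461515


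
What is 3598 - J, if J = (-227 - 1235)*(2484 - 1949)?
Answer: 785768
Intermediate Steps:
J = -782170 (J = -1462*535 = -782170)
3598 - J = 3598 - 1*(-782170) = 3598 + 782170 = 785768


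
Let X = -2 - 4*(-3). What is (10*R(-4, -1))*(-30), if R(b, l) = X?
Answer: -3000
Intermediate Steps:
X = 10 (X = -2 + 12 = 10)
R(b, l) = 10
(10*R(-4, -1))*(-30) = (10*10)*(-30) = 100*(-30) = -3000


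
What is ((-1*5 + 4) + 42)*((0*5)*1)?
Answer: 0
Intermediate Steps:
((-1*5 + 4) + 42)*((0*5)*1) = ((-5 + 4) + 42)*(0*1) = (-1 + 42)*0 = 41*0 = 0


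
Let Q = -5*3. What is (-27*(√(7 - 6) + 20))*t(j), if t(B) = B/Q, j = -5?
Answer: -189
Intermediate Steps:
Q = -15
t(B) = -B/15 (t(B) = B/(-15) = B*(-1/15) = -B/15)
(-27*(√(7 - 6) + 20))*t(j) = (-27*(√(7 - 6) + 20))*(-1/15*(-5)) = -27*(√1 + 20)*(⅓) = -27*(1 + 20)*(⅓) = -27*21*(⅓) = -567*⅓ = -189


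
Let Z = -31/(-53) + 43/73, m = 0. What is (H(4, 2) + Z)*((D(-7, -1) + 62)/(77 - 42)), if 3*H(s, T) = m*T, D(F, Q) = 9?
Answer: 322482/135415 ≈ 2.3814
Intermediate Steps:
Z = 4542/3869 (Z = -31*(-1/53) + 43*(1/73) = 31/53 + 43/73 = 4542/3869 ≈ 1.1739)
H(s, T) = 0 (H(s, T) = (0*T)/3 = (⅓)*0 = 0)
(H(4, 2) + Z)*((D(-7, -1) + 62)/(77 - 42)) = (0 + 4542/3869)*((9 + 62)/(77 - 42)) = 4542*(71/35)/3869 = 4542*(71*(1/35))/3869 = (4542/3869)*(71/35) = 322482/135415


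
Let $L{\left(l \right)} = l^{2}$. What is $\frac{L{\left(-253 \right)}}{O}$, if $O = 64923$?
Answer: $\frac{64009}{64923} \approx 0.98592$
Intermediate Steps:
$\frac{L{\left(-253 \right)}}{O} = \frac{\left(-253\right)^{2}}{64923} = 64009 \cdot \frac{1}{64923} = \frac{64009}{64923}$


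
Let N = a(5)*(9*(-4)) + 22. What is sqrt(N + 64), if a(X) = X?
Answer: I*sqrt(94) ≈ 9.6954*I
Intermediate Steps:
N = -158 (N = 5*(9*(-4)) + 22 = 5*(-36) + 22 = -180 + 22 = -158)
sqrt(N + 64) = sqrt(-158 + 64) = sqrt(-94) = I*sqrt(94)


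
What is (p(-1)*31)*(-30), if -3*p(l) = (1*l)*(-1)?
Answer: 310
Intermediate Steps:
p(l) = l/3 (p(l) = -1*l*(-1)/3 = -l*(-1)/3 = -(-1)*l/3 = l/3)
(p(-1)*31)*(-30) = (((⅓)*(-1))*31)*(-30) = -⅓*31*(-30) = -31/3*(-30) = 310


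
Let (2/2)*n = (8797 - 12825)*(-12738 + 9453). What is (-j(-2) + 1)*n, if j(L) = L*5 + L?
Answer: 172015740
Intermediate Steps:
j(L) = 6*L (j(L) = 5*L + L = 6*L)
n = 13231980 (n = (8797 - 12825)*(-12738 + 9453) = -4028*(-3285) = 13231980)
(-j(-2) + 1)*n = (-6*(-2) + 1)*13231980 = (-1*(-12) + 1)*13231980 = (12 + 1)*13231980 = 13*13231980 = 172015740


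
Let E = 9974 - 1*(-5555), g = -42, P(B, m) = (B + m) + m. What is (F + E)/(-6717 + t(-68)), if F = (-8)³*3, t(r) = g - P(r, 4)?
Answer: -1999/957 ≈ -2.0888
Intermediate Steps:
P(B, m) = B + 2*m
E = 15529 (E = 9974 + 5555 = 15529)
t(r) = -50 - r (t(r) = -42 - (r + 2*4) = -42 - (r + 8) = -42 - (8 + r) = -42 + (-8 - r) = -50 - r)
F = -1536 (F = -512*3 = -1536)
(F + E)/(-6717 + t(-68)) = (-1536 + 15529)/(-6717 + (-50 - 1*(-68))) = 13993/(-6717 + (-50 + 68)) = 13993/(-6717 + 18) = 13993/(-6699) = 13993*(-1/6699) = -1999/957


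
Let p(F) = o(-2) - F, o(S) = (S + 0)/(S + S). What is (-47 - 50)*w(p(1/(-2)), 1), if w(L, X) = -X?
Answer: 97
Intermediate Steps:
o(S) = ½ (o(S) = S/((2*S)) = S*(1/(2*S)) = ½)
p(F) = ½ - F
(-47 - 50)*w(p(1/(-2)), 1) = (-47 - 50)*(-1*1) = -97*(-1) = 97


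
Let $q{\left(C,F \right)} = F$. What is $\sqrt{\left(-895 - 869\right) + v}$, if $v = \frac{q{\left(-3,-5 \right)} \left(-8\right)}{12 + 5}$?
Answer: $\frac{2 i \sqrt{127279}}{17} \approx 41.972 i$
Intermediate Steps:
$v = \frac{40}{17}$ ($v = \frac{\left(-5\right) \left(-8\right)}{12 + 5} = \frac{40}{17} \approx 2.3529$)
$\sqrt{\left(-895 - 869\right) + v} = \sqrt{\left(-895 - 869\right) + \frac{40}{17}} = \sqrt{-1764 + \frac{40}{17}} = \sqrt{- \frac{29948}{17}} = \frac{2 i \sqrt{127279}}{17}$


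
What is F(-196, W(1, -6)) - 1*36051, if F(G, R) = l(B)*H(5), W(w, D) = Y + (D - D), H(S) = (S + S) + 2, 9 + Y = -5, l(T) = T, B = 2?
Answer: -36027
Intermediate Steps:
Y = -14 (Y = -9 - 5 = -14)
H(S) = 2 + 2*S (H(S) = 2*S + 2 = 2 + 2*S)
W(w, D) = -14 (W(w, D) = -14 + (D - D) = -14 + 0 = -14)
F(G, R) = 24 (F(G, R) = 2*(2 + 2*5) = 2*(2 + 10) = 2*12 = 24)
F(-196, W(1, -6)) - 1*36051 = 24 - 1*36051 = 24 - 36051 = -36027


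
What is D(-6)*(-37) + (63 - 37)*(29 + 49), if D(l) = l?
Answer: 2250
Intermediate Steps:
D(-6)*(-37) + (63 - 37)*(29 + 49) = -6*(-37) + (63 - 37)*(29 + 49) = 222 + 26*78 = 222 + 2028 = 2250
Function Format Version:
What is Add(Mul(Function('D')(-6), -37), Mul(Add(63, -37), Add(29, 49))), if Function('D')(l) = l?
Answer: 2250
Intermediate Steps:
Add(Mul(Function('D')(-6), -37), Mul(Add(63, -37), Add(29, 49))) = Add(Mul(-6, -37), Mul(Add(63, -37), Add(29, 49))) = Add(222, Mul(26, 78)) = Add(222, 2028) = 2250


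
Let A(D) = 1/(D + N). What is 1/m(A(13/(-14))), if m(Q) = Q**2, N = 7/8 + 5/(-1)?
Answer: 80089/3136 ≈ 25.539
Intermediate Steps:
N = -33/8 (N = 7*(1/8) + 5*(-1) = 7/8 - 5 = -33/8 ≈ -4.1250)
A(D) = 1/(-33/8 + D) (A(D) = 1/(D - 33/8) = 1/(-33/8 + D))
1/m(A(13/(-14))) = 1/((8/(-33 + 8*(13/(-14))))**2) = 1/((8/(-33 + 8*(13*(-1/14))))**2) = 1/((8/(-33 + 8*(-13/14)))**2) = 1/((8/(-33 - 52/7))**2) = 1/((8/(-283/7))**2) = 1/((8*(-7/283))**2) = 1/((-56/283)**2) = 1/(3136/80089) = 80089/3136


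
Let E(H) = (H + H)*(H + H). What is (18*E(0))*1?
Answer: 0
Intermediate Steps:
E(H) = 4*H**2 (E(H) = (2*H)*(2*H) = 4*H**2)
(18*E(0))*1 = (18*(4*0**2))*1 = (18*(4*0))*1 = (18*0)*1 = 0*1 = 0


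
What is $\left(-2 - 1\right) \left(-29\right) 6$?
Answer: $522$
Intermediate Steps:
$\left(-2 - 1\right) \left(-29\right) 6 = \left(-3\right) \left(-29\right) 6 = 87 \cdot 6 = 522$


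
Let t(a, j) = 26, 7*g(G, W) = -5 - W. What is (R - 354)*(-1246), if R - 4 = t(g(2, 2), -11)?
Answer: 403704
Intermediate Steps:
g(G, W) = -5/7 - W/7 (g(G, W) = (-5 - W)/7 = -5/7 - W/7)
R = 30 (R = 4 + 26 = 30)
(R - 354)*(-1246) = (30 - 354)*(-1246) = -324*(-1246) = 403704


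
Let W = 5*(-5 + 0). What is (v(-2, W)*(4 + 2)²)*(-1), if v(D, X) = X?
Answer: 900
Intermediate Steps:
W = -25 (W = 5*(-5) = -25)
(v(-2, W)*(4 + 2)²)*(-1) = -25*(4 + 2)²*(-1) = -25*6²*(-1) = -25*36*(-1) = -900*(-1) = 900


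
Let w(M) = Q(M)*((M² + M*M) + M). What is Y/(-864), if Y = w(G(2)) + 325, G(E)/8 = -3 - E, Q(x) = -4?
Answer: 4105/288 ≈ 14.253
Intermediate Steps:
G(E) = -24 - 8*E (G(E) = 8*(-3 - E) = -24 - 8*E)
w(M) = -8*M² - 4*M (w(M) = -4*((M² + M*M) + M) = -4*((M² + M²) + M) = -4*(2*M² + M) = -4*(M + 2*M²) = -8*M² - 4*M)
Y = -12315 (Y = -4*(-24 - 8*2)*(1 + 2*(-24 - 8*2)) + 325 = -4*(-24 - 16)*(1 + 2*(-24 - 16)) + 325 = -4*(-40)*(1 + 2*(-40)) + 325 = -4*(-40)*(1 - 80) + 325 = -4*(-40)*(-79) + 325 = -12640 + 325 = -12315)
Y/(-864) = -12315/(-864) = -12315*(-1/864) = 4105/288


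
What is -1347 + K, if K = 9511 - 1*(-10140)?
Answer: 18304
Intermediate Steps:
K = 19651 (K = 9511 + 10140 = 19651)
-1347 + K = -1347 + 19651 = 18304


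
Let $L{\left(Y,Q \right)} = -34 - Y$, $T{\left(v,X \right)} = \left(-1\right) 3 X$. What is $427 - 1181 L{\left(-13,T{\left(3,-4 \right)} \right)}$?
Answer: $25228$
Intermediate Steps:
$T{\left(v,X \right)} = - 3 X$
$427 - 1181 L{\left(-13,T{\left(3,-4 \right)} \right)} = 427 - 1181 \left(-34 - -13\right) = 427 - 1181 \left(-34 + 13\right) = 427 - -24801 = 427 + 24801 = 25228$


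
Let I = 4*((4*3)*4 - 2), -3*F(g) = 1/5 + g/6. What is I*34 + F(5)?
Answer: 563009/90 ≈ 6255.7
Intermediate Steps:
F(g) = -1/15 - g/18 (F(g) = -(1/5 + g/6)/3 = -1/15 - g/18)
I = 184 (I = 4*(12*4 - 2) = 4*(48 - 2) = 4*46 = 184)
I*34 + F(5) = 184*34 + (-1/15 - 1/18*5) = 6256 + (-1/15 - 5/18) = 6256 - 31/90 = 563009/90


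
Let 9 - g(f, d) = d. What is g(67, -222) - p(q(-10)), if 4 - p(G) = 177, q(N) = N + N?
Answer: 404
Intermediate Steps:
q(N) = 2*N
g(f, d) = 9 - d
p(G) = -173 (p(G) = 4 - 1*177 = 4 - 177 = -173)
g(67, -222) - p(q(-10)) = (9 - 1*(-222)) - 1*(-173) = (9 + 222) + 173 = 231 + 173 = 404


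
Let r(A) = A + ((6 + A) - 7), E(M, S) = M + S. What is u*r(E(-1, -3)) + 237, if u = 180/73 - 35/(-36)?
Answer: 60169/292 ≈ 206.06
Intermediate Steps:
r(A) = -1 + 2*A (r(A) = A + (-1 + A) = -1 + 2*A)
u = 9035/2628 (u = 180*(1/73) - 35*(-1/36) = 180/73 + 35/36 = 9035/2628 ≈ 3.4380)
u*r(E(-1, -3)) + 237 = 9035*(-1 + 2*(-1 - 3))/2628 + 237 = 9035*(-1 + 2*(-4))/2628 + 237 = 9035*(-1 - 8)/2628 + 237 = (9035/2628)*(-9) + 237 = -9035/292 + 237 = 60169/292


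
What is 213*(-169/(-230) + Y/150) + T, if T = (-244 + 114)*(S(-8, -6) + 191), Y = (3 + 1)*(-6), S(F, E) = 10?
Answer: -29908707/1150 ≈ -26008.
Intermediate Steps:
Y = -24 (Y = 4*(-6) = -24)
T = -26130 (T = (-244 + 114)*(10 + 191) = -130*201 = -26130)
213*(-169/(-230) + Y/150) + T = 213*(-169/(-230) - 24/150) - 26130 = 213*(-169*(-1/230) - 24*1/150) - 26130 = 213*(169/230 - 4/25) - 26130 = 213*(661/1150) - 26130 = 140793/1150 - 26130 = -29908707/1150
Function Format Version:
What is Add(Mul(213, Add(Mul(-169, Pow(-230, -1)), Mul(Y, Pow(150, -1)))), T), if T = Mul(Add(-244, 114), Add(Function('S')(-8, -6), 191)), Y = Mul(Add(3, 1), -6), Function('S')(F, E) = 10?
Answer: Rational(-29908707, 1150) ≈ -26008.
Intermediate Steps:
Y = -24 (Y = Mul(4, -6) = -24)
T = -26130 (T = Mul(Add(-244, 114), Add(10, 191)) = Mul(-130, 201) = -26130)
Add(Mul(213, Add(Mul(-169, Pow(-230, -1)), Mul(Y, Pow(150, -1)))), T) = Add(Mul(213, Add(Mul(-169, Pow(-230, -1)), Mul(-24, Pow(150, -1)))), -26130) = Add(Mul(213, Add(Mul(-169, Rational(-1, 230)), Mul(-24, Rational(1, 150)))), -26130) = Add(Mul(213, Add(Rational(169, 230), Rational(-4, 25))), -26130) = Add(Mul(213, Rational(661, 1150)), -26130) = Add(Rational(140793, 1150), -26130) = Rational(-29908707, 1150)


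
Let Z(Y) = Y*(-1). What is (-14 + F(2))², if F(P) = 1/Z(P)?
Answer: 841/4 ≈ 210.25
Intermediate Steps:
Z(Y) = -Y
F(P) = -1/P (F(P) = 1/(-P) = -1/P)
(-14 + F(2))² = (-14 - 1/2)² = (-14 - 1*½)² = (-14 - ½)² = (-29/2)² = 841/4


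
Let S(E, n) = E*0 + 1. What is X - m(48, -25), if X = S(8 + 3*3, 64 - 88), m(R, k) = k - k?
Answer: 1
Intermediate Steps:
S(E, n) = 1 (S(E, n) = 0 + 1 = 1)
m(R, k) = 0
X = 1
X - m(48, -25) = 1 - 1*0 = 1 + 0 = 1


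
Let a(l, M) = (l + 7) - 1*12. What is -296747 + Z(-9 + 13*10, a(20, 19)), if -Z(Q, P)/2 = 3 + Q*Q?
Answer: -326035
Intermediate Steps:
a(l, M) = -5 + l (a(l, M) = (7 + l) - 12 = -5 + l)
Z(Q, P) = -6 - 2*Q**2 (Z(Q, P) = -2*(3 + Q*Q) = -2*(3 + Q**2) = -6 - 2*Q**2)
-296747 + Z(-9 + 13*10, a(20, 19)) = -296747 + (-6 - 2*(-9 + 13*10)**2) = -296747 + (-6 - 2*(-9 + 130)**2) = -296747 + (-6 - 2*121**2) = -296747 + (-6 - 2*14641) = -296747 + (-6 - 29282) = -296747 - 29288 = -326035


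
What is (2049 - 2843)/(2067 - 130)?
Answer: -794/1937 ≈ -0.40991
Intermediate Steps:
(2049 - 2843)/(2067 - 130) = -794/1937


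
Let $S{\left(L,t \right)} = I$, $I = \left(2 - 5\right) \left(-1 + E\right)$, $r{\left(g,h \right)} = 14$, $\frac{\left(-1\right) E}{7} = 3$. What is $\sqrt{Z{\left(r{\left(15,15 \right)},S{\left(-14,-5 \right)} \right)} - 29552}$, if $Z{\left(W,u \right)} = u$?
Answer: $i \sqrt{29486} \approx 171.71 i$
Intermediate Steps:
$E = -21$ ($E = \left(-7\right) 3 = -21$)
$I = 66$ ($I = \left(2 - 5\right) \left(-1 - 21\right) = \left(-3\right) \left(-22\right) = 66$)
$S{\left(L,t \right)} = 66$
$\sqrt{Z{\left(r{\left(15,15 \right)},S{\left(-14,-5 \right)} \right)} - 29552} = \sqrt{66 - 29552} = \sqrt{-29486} = i \sqrt{29486}$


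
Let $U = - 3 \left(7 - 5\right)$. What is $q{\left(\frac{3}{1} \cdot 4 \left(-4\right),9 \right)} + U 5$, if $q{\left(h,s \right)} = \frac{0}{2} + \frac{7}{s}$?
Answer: $- \frac{263}{9} \approx -29.222$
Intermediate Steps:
$U = -6$ ($U = \left(-3\right) 2 = -6$)
$q{\left(h,s \right)} = \frac{7}{s}$ ($q{\left(h,s \right)} = 0 \cdot \frac{1}{2} + \frac{7}{s} = 0 + \frac{7}{s} = \frac{7}{s}$)
$q{\left(\frac{3}{1} \cdot 4 \left(-4\right),9 \right)} + U 5 = \frac{7}{9} - 30 = - \frac{263}{9}$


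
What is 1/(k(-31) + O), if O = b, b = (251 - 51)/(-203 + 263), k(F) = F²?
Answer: 3/2893 ≈ 0.0010370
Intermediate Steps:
b = 10/3 (b = 200/60 = 200*(1/60) = 10/3 ≈ 3.3333)
O = 10/3 ≈ 3.3333
1/(k(-31) + O) = 1/((-31)² + 10/3) = 1/(961 + 10/3) = 1/(2893/3) = 3/2893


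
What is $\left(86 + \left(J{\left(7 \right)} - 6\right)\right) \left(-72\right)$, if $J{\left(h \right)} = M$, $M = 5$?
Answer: $-6120$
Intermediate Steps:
$J{\left(h \right)} = 5$
$\left(86 + \left(J{\left(7 \right)} - 6\right)\right) \left(-72\right) = \left(86 + \left(5 - 6\right)\right) \left(-72\right) = \left(86 - 1\right) \left(-72\right) = 85 \left(-72\right) = -6120$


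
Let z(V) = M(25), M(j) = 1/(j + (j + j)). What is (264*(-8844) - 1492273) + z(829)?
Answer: -287031674/75 ≈ -3.8271e+6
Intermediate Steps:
M(j) = 1/(3*j) (M(j) = 1/(j + 2*j) = 1/(3*j))
z(V) = 1/75 (z(V) = (⅓)/25 = (⅓)*(1/25) = 1/75)
(264*(-8844) - 1492273) + z(829) = (264*(-8844) - 1492273) + 1/75 = (-2334816 - 1492273) + 1/75 = -3827089 + 1/75 = -287031674/75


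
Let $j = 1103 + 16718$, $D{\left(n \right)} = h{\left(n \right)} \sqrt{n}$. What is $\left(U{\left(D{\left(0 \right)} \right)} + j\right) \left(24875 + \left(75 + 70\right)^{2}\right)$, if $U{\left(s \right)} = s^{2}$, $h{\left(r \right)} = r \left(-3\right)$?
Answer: $817983900$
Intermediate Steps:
$h{\left(r \right)} = - 3 r$
$D{\left(n \right)} = - 3 n^{\frac{3}{2}}$ ($D{\left(n \right)} = - 3 n \sqrt{n} = - 3 n^{\frac{3}{2}}$)
$j = 17821$
$\left(U{\left(D{\left(0 \right)} \right)} + j\right) \left(24875 + \left(75 + 70\right)^{2}\right) = \left(\left(- 3 \cdot 0^{\frac{3}{2}}\right)^{2} + 17821\right) \left(24875 + \left(75 + 70\right)^{2}\right) = \left(\left(\left(-3\right) 0\right)^{2} + 17821\right) \left(24875 + 145^{2}\right) = \left(0^{2} + 17821\right) \left(24875 + 21025\right) = \left(0 + 17821\right) 45900 = 17821 \cdot 45900 = 817983900$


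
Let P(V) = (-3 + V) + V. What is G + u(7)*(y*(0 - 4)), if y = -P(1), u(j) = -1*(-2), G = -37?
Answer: -45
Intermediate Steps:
u(j) = 2
P(V) = -3 + 2*V
y = 1 (y = -(-3 + 2*1) = -(-3 + 2) = -1*(-1) = 1)
G + u(7)*(y*(0 - 4)) = -37 + 2*(1*(0 - 4)) = -37 + 2*(1*(-4)) = -37 + 2*(-4) = -37 - 8 = -45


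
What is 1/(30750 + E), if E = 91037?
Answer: 1/121787 ≈ 8.2111e-6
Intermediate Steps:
1/(30750 + E) = 1/(30750 + 91037) = 1/121787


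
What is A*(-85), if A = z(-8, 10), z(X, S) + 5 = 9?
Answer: -340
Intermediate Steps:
z(X, S) = 4 (z(X, S) = -5 + 9 = 4)
A = 4
A*(-85) = 4*(-85) = -340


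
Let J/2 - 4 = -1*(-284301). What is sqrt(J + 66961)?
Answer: 3*sqrt(70619) ≈ 797.23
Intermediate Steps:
J = 568610 (J = 8 + 2*(-1*(-284301)) = 8 + 2*284301 = 8 + 568602 = 568610)
sqrt(J + 66961) = sqrt(568610 + 66961) = sqrt(635571) = 3*sqrt(70619)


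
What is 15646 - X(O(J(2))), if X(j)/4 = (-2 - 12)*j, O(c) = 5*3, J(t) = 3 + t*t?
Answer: 16486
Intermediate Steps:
J(t) = 3 + t²
O(c) = 15
X(j) = -56*j (X(j) = 4*((-2 - 12)*j) = 4*(-14*j) = -56*j)
15646 - X(O(J(2))) = 15646 - (-56)*15 = 15646 - 1*(-840) = 15646 + 840 = 16486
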